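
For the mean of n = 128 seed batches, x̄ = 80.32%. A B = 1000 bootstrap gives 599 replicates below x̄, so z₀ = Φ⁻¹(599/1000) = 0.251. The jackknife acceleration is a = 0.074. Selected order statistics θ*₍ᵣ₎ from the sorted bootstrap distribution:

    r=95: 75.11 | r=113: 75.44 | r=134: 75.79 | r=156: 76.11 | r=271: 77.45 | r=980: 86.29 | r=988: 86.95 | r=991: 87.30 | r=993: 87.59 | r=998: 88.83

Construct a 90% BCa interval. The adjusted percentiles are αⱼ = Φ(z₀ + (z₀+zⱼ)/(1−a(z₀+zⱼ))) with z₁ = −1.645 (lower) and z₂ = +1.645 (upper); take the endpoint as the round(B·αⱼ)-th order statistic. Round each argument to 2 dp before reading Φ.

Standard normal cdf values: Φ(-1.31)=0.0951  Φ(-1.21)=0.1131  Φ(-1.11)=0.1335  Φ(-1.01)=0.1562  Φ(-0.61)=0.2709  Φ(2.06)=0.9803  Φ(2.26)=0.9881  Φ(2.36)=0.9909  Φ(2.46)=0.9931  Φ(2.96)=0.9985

Lower: z₀ + z₁ = 0.251 + (-1.645) = -1.394; 1 − a(z₀+z₁) = 1 − (0.074)(-1.394) = 1.1032; argument = 0.251 + (-1.394)/1.1032 = -1.0126 → -1.01.
α₁ = Φ(-1.01) = 0.1562; rank = round(1000 × 0.1562) = 156; θ*₍156₎ = 76.11.
Upper: z₀ + z₂ = 1.896; 1 − a(z₀+z₂) = 0.8597; argument = 2.4564 → 2.46; α₂ = 0.9931; rank = 993; θ*₍993₎ = 87.59.

(76.11, 87.59)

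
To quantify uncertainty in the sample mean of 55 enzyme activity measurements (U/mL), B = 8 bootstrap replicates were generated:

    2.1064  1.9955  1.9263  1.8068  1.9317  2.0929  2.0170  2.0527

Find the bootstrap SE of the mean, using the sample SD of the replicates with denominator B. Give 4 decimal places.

SE* = 0.0934

Bootstrap SE is the standard deviation of the 8 replicate means.
Mean of replicates: (2.1064 + 1.9955 + 1.9263 + 1.8068 + 1.9317 + 2.0929 + 2.0170 + 2.0527) / 8 = 15.92930 / 8 = 1.99116
Sum of squared deviations: (+0.11524)² + (+0.00434)² + (−0.06486)² + (−0.18436)² + (−0.05946)² + (+0.10174)² + (+0.02584)² + (+0.06154)² = 0.06984
Variance = 0.06984 / 8 = 0.00873
SE* = √0.00873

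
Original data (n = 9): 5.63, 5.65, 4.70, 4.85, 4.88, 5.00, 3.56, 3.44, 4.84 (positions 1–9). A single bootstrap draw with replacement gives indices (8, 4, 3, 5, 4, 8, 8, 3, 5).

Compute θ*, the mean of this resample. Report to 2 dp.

θ* = 4.35

Resample values: 3.44, 4.85, 4.70, 4.88, 4.85, 3.44, 3.44, 4.70, 4.88.
Mean = (3.44 + 4.85 + 4.70 + 4.88 + 4.85 + 3.44 + 3.44 + 4.70 + 4.88) / 9 = 39.180 / 9 = 4.35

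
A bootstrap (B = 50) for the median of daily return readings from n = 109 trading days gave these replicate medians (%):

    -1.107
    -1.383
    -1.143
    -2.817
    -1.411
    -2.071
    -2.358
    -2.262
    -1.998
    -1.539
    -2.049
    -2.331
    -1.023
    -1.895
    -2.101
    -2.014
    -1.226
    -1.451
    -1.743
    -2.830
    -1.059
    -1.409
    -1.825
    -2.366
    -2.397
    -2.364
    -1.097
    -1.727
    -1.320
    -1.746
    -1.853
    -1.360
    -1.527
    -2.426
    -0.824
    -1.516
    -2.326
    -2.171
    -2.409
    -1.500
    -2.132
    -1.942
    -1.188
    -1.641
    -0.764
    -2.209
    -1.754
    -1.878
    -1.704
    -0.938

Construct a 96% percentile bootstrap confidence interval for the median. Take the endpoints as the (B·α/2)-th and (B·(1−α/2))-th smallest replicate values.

(-2.830, -0.824)

Sorted replicates: -2.830, -2.817, -2.426, -2.409, -2.397, -2.366, -2.364, -2.358, -2.331, -2.326, -2.262, -2.209, -2.171, -2.132, -2.101, -2.071, -2.049, -2.014, -1.998, -1.942, -1.895, -1.878, -1.853, -1.825, -1.754, -1.746, -1.743, -1.727, -1.704, -1.641, -1.539, -1.527, -1.516, -1.500, -1.451, -1.411, -1.409, -1.383, -1.360, -1.320, -1.226, -1.188, -1.143, -1.107, -1.097, -1.059, -1.023, -0.938, -0.824, -0.764
α = 0.04; lower rank = 50 × 0.020 = 1; upper rank = 50 × 0.980 = 49.
The 1st smallest replicate is -2.830; the 49th is -0.824.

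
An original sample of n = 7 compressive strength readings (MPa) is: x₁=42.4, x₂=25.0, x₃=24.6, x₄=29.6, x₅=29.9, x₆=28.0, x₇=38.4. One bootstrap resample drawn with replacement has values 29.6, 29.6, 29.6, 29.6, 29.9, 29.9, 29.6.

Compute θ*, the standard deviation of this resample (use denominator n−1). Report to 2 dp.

Mean = 29.6857; sum of squared deviations = 0.1286
s² = 0.1286 / 6 = 0.0214
s = √0.0214 = 0.15

θ* = 0.15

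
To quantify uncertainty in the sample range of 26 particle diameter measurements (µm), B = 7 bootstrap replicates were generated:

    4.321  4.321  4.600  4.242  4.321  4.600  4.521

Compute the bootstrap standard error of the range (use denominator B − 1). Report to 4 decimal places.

SE* = 0.1506

Bootstrap SE is the standard deviation of the 7 replicate ranges.
Mean of replicates: (4.321 + 4.321 + 4.600 + 4.242 + 4.321 + 4.600 + 4.521) / 7 = 30.92600 / 7 = 4.41800
Sum of squared deviations: (−0.09700)² + (−0.09700)² + (+0.18200)² + (−0.17600)² + (−0.09700)² + (+0.18200)² + (+0.10300)² = 0.13606
Variance = 0.13606 / 6 = 0.02268
SE* = √0.02268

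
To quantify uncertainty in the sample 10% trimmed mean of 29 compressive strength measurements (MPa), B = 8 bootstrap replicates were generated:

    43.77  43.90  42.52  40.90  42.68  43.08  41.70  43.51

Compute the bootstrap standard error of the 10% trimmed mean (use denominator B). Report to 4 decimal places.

SE* = 0.9767

Bootstrap SE is the standard deviation of the 8 replicate 10% trimmed means.
Mean of replicates: (43.77 + 43.90 + 42.52 + 40.90 + 42.68 + 43.08 + 41.70 + 43.51) / 8 = 342.06000 / 8 = 42.75750
Sum of squared deviations: (+1.01250)² + (+1.14250)² + (−0.23750)² + (−1.85750)² + (−0.07750)² + (+0.32250)² + (−1.05750)² + (+0.75250)² = 7.63175
Variance = 7.63175 / 8 = 0.95397
SE* = √0.95397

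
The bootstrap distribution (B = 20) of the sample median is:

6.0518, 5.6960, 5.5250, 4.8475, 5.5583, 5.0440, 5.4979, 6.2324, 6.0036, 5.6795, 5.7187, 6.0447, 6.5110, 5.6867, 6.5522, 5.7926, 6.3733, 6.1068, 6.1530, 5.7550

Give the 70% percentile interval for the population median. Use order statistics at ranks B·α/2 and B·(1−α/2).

(5.4979, 6.2324)

Sorted replicates: 4.8475, 5.0440, 5.4979, 5.5250, 5.5583, 5.6795, 5.6867, 5.6960, 5.7187, 5.7550, 5.7926, 6.0036, 6.0447, 6.0518, 6.1068, 6.1530, 6.2324, 6.3733, 6.5110, 6.5522
α = 0.30; lower rank = 20 × 0.150 = 3; upper rank = 20 × 0.850 = 17.
The 3rd smallest replicate is 5.4979; the 17th is 6.2324.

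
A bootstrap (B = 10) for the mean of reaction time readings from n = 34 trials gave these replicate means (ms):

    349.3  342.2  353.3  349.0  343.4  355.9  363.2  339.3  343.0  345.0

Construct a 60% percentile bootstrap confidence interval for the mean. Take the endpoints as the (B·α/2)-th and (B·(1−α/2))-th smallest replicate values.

Sorted replicates: 339.3, 342.2, 343.0, 343.4, 345.0, 349.0, 349.3, 353.3, 355.9, 363.2
α = 0.40; lower rank = 10 × 0.200 = 2; upper rank = 10 × 0.800 = 8.
The 2nd smallest replicate is 342.2; the 8th is 353.3.

(342.2, 353.3)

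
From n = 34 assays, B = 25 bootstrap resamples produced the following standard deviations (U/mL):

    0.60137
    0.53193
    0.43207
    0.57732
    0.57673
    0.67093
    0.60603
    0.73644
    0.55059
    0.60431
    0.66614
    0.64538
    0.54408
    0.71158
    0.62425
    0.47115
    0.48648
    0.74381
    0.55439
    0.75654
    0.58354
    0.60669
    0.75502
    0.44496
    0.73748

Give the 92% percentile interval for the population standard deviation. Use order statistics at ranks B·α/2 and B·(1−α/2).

(0.43207, 0.75502)

Sorted replicates: 0.43207, 0.44496, 0.47115, 0.48648, 0.53193, 0.54408, 0.55059, 0.55439, 0.57673, 0.57732, 0.58354, 0.60137, 0.60431, 0.60603, 0.60669, 0.62425, 0.64538, 0.66614, 0.67093, 0.71158, 0.73644, 0.73748, 0.74381, 0.75502, 0.75654
α = 0.08; lower rank = 25 × 0.040 = 1; upper rank = 25 × 0.960 = 24.
The 1st smallest replicate is 0.43207; the 24th is 0.75502.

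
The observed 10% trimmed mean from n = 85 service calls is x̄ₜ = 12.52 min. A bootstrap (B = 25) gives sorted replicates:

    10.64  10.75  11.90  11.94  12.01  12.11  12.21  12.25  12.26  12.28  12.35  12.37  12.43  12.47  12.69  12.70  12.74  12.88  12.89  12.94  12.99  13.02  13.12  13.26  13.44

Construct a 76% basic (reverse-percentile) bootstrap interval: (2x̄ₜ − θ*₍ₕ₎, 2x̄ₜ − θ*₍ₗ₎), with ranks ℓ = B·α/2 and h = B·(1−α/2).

Percentile endpoints at ranks 3 and 22: θ*₍3₎ = 11.90, θ*₍22₎ = 13.02.
Basic interval reflects these around x̄ₜ:
  lower = 2 × 12.52 − 13.02 = 12.02
  upper = 2 × 12.52 − 11.90 = 13.14

(12.02, 13.14)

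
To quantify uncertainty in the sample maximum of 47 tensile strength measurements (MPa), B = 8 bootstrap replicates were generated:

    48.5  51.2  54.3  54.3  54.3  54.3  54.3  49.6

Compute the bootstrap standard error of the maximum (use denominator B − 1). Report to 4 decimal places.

SE* = 2.4559

Bootstrap SE is the standard deviation of the 8 replicate maximums.
Mean of replicates: (48.5 + 51.2 + 54.3 + 54.3 + 54.3 + 54.3 + 54.3 + 49.6) / 8 = 420.80000 / 8 = 52.60000
Sum of squared deviations: (−4.10000)² + (−1.40000)² + (+1.70000)² + (+1.70000)² + (+1.70000)² + (+1.70000)² + (+1.70000)² + (−3.00000)² = 42.22000
Variance = 42.22000 / 7 = 6.03143
SE* = √6.03143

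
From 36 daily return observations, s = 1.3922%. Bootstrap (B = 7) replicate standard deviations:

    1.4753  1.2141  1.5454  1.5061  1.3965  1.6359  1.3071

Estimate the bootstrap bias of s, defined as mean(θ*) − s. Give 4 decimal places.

bias = +0.0479

mean(θ*) = (1.4753 + 1.2141 + 1.5454 + 1.5061 + 1.3965 + 1.6359 + 1.3071) / 7 = 1.44006
bias = 1.44006 − 1.3922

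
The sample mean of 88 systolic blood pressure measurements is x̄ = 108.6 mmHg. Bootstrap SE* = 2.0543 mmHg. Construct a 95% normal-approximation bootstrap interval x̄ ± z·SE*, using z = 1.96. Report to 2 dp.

(104.57, 112.63)

Margin = 1.96 × 2.0543 = 4.026
Interval: 108.6 ± 4.026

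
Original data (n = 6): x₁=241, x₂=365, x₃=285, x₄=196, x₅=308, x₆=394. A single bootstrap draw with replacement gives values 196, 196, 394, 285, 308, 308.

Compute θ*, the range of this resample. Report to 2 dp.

θ* = 198.00

Range = 394 − 196 = 198.00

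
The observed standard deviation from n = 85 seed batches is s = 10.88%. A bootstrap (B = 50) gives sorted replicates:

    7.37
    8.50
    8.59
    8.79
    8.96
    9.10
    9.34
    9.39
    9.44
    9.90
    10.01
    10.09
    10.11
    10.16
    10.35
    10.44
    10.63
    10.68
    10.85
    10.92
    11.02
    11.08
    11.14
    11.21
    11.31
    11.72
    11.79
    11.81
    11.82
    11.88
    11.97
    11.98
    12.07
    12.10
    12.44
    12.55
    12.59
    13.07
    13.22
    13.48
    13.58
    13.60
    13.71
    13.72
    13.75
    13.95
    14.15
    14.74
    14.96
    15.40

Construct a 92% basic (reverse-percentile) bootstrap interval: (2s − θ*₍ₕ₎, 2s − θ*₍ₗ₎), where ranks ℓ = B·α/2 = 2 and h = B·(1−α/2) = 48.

(7.02, 13.26)

Percentile endpoints at ranks 2 and 48: θ*₍2₎ = 8.50, θ*₍48₎ = 14.74.
Basic interval reflects these around s:
  lower = 2 × 10.88 − 14.74 = 7.02
  upper = 2 × 10.88 − 8.50 = 13.26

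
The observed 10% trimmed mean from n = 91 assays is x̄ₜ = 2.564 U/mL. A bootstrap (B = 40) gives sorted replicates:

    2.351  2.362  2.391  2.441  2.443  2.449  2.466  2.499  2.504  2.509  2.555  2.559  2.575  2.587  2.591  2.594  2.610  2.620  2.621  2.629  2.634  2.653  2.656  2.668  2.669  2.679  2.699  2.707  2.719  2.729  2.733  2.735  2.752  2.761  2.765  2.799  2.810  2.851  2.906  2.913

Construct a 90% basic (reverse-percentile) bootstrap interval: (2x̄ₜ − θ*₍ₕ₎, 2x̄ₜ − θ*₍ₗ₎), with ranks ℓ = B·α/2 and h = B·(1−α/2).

(2.277, 2.766)

Percentile endpoints at ranks 2 and 38: θ*₍2₎ = 2.362, θ*₍38₎ = 2.851.
Basic interval reflects these around x̄ₜ:
  lower = 2 × 2.564 − 2.851 = 2.277
  upper = 2 × 2.564 − 2.362 = 2.766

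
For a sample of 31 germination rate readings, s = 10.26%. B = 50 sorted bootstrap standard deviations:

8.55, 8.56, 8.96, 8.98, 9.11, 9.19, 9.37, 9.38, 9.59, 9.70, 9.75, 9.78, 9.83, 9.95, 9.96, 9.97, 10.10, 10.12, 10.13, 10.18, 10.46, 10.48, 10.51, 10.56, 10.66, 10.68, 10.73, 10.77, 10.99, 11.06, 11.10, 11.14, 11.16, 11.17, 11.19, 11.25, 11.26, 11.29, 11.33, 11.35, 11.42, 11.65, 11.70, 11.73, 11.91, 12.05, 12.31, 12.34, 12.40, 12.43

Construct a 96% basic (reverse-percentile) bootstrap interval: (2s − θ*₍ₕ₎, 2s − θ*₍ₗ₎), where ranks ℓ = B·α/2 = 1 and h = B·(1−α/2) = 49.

Percentile endpoints at ranks 1 and 49: θ*₍1₎ = 8.55, θ*₍49₎ = 12.40.
Basic interval reflects these around s:
  lower = 2 × 10.26 − 12.40 = 8.12
  upper = 2 × 10.26 − 8.55 = 11.97

(8.12, 11.97)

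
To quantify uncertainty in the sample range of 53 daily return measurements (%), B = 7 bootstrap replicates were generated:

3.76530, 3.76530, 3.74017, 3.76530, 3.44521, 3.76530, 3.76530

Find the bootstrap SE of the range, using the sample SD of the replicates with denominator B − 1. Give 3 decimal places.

Bootstrap SE is the standard deviation of the 7 replicate ranges.
Mean of replicates: (3.76530 + 3.76530 + 3.74017 + 3.76530 + 3.44521 + 3.76530 + 3.76530) / 7 = 26.011880 / 7 = 3.715983
Sum of squared deviations: (+0.049317)² + (+0.049317)² + (+0.024187)² + (+0.049317)² + (−0.270773)² + (+0.049317)² + (+0.049317)² = 0.086064
Variance = 0.086064 / 6 = 0.014344
SE* = √0.014344

SE* = 0.120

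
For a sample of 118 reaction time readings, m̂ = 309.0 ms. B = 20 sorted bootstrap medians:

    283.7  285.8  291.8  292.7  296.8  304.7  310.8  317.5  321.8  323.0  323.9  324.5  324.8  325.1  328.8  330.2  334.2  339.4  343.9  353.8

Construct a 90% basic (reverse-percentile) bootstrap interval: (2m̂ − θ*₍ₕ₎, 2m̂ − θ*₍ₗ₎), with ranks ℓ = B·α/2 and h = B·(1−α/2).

Percentile endpoints at ranks 1 and 19: θ*₍1₎ = 283.7, θ*₍19₎ = 343.9.
Basic interval reflects these around m̂:
  lower = 2 × 309.0 − 343.9 = 274.1
  upper = 2 × 309.0 − 283.7 = 334.3

(274.1, 334.3)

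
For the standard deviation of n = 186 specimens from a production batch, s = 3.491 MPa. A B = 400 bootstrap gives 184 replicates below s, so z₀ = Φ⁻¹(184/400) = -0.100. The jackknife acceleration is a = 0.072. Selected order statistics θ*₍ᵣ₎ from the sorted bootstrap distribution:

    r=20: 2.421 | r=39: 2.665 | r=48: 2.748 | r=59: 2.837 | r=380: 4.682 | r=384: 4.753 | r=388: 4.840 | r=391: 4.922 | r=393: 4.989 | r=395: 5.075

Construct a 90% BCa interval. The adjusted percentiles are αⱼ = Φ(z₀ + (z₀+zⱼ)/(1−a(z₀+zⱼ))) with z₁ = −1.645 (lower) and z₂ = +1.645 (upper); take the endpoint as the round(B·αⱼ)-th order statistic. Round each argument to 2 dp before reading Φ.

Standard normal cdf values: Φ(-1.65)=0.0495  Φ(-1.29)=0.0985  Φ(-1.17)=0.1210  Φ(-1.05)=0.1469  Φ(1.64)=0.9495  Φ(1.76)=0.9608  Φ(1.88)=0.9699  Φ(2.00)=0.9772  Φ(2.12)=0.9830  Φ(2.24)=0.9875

(2.421, 4.682)

Lower: z₀ + z₁ = -0.100 + (-1.645) = -1.745; 1 − a(z₀+z₁) = 1 − (0.072)(-1.745) = 1.1256; argument = -0.100 + (-1.745)/1.1256 = -1.6502 → -1.65.
α₁ = Φ(-1.65) = 0.0495; rank = round(400 × 0.0495) = 20; θ*₍20₎ = 2.421.
Upper: z₀ + z₂ = 1.545; 1 − a(z₀+z₂) = 0.8888; argument = 1.6384 → 1.64; α₂ = 0.9495; rank = 380; θ*₍380₎ = 4.682.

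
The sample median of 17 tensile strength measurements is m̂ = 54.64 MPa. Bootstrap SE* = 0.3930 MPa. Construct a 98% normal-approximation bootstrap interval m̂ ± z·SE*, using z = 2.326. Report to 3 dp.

Margin = 2.326 × 0.3930 = 0.9141
Interval: 54.64 ± 0.9141

(53.726, 55.554)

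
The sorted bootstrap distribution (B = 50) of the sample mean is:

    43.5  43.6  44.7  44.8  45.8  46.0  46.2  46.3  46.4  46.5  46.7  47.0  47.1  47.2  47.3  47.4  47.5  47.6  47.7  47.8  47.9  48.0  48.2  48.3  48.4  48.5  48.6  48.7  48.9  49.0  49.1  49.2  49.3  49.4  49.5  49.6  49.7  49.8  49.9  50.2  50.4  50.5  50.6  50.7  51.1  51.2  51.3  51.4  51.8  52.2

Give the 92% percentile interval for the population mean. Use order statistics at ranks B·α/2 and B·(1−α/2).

α = 0.08; lower rank = 50 × 0.040 = 2; upper rank = 50 × 0.960 = 48.
The 2nd smallest replicate is 43.6; the 48th is 51.4.

(43.6, 51.4)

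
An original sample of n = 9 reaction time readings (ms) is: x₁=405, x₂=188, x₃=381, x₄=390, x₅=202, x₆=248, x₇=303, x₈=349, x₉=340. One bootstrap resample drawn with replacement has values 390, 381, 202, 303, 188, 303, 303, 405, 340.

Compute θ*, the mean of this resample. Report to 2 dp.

Mean = (390 + 381 + 202 + 303 + 188 + 303 + 303 + 405 + 340) / 9 = 2815.0 / 9 = 312.78

θ* = 312.78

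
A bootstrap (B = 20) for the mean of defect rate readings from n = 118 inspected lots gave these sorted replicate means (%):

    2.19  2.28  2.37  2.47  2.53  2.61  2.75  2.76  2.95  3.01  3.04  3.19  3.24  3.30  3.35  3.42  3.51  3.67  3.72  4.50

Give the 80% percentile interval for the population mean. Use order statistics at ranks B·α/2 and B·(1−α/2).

α = 0.20; lower rank = 20 × 0.100 = 2; upper rank = 20 × 0.900 = 18.
The 2nd smallest replicate is 2.28; the 18th is 3.67.

(2.28, 3.67)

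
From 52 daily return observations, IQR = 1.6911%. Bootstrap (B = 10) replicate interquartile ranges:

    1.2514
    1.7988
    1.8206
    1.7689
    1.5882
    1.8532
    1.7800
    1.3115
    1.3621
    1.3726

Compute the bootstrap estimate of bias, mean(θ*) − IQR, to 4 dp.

mean(θ*) = (1.2514 + 1.7988 + 1.8206 + 1.7689 + 1.5882 + 1.8532 + 1.7800 + 1.3115 + 1.3621 + 1.3726) / 10 = 1.59073
bias = 1.59073 − 1.6911

bias = −0.1004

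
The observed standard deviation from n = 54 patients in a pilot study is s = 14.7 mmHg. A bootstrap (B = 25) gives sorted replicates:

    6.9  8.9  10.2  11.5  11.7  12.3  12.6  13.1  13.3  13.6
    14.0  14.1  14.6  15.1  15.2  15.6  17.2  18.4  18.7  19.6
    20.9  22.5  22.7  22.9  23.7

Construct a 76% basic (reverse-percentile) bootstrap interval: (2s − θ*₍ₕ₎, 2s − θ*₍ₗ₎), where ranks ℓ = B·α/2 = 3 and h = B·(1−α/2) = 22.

(6.9, 19.2)

Percentile endpoints at ranks 3 and 22: θ*₍3₎ = 10.2, θ*₍22₎ = 22.5.
Basic interval reflects these around s:
  lower = 2 × 14.7 − 22.5 = 6.9
  upper = 2 × 14.7 − 10.2 = 19.2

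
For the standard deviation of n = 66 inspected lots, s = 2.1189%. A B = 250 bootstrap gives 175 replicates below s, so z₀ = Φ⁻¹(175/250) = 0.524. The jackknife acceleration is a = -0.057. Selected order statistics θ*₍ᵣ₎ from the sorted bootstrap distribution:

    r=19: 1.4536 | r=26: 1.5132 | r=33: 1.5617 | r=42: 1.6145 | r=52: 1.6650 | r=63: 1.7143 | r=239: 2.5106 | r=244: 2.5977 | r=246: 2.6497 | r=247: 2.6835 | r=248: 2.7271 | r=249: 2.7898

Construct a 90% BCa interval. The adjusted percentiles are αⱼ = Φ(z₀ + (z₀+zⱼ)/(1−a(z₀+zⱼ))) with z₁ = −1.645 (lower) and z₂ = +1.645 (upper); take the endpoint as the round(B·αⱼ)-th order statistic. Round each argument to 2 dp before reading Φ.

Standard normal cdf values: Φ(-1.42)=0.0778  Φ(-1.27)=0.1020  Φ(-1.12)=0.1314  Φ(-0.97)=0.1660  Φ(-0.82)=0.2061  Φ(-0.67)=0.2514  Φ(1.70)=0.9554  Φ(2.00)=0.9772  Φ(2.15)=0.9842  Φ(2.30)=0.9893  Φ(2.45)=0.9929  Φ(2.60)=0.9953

(1.7143, 2.7271)

Lower: z₀ + z₁ = 0.524 + (-1.645) = -1.121; 1 − a(z₀+z₁) = 1 − (-0.057)(-1.121) = 0.9361; argument = 0.524 + (-1.121)/0.9361 = -0.6735 → -0.67.
α₁ = Φ(-0.67) = 0.2514; rank = round(250 × 0.2514) = 63; θ*₍63₎ = 1.7143.
Upper: z₀ + z₂ = 2.169; 1 − a(z₀+z₂) = 1.1236; argument = 2.4543 → 2.45; α₂ = 0.9929; rank = 248; θ*₍248₎ = 2.7271.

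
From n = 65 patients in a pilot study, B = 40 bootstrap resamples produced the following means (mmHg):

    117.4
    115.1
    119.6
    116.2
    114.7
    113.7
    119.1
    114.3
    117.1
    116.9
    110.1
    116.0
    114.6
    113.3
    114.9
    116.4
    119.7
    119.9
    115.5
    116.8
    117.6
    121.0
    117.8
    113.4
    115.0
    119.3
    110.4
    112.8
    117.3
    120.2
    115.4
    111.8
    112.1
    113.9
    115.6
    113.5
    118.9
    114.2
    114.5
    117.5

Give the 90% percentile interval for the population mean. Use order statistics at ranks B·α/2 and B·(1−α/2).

Sorted replicates: 110.1, 110.4, 111.8, 112.1, 112.8, 113.3, 113.4, 113.5, 113.7, 113.9, 114.2, 114.3, 114.5, 114.6, 114.7, 114.9, 115.0, 115.1, 115.4, 115.5, 115.6, 116.0, 116.2, 116.4, 116.8, 116.9, 117.1, 117.3, 117.4, 117.5, 117.6, 117.8, 118.9, 119.1, 119.3, 119.6, 119.7, 119.9, 120.2, 121.0
α = 0.10; lower rank = 40 × 0.050 = 2; upper rank = 40 × 0.950 = 38.
The 2nd smallest replicate is 110.4; the 38th is 119.9.

(110.4, 119.9)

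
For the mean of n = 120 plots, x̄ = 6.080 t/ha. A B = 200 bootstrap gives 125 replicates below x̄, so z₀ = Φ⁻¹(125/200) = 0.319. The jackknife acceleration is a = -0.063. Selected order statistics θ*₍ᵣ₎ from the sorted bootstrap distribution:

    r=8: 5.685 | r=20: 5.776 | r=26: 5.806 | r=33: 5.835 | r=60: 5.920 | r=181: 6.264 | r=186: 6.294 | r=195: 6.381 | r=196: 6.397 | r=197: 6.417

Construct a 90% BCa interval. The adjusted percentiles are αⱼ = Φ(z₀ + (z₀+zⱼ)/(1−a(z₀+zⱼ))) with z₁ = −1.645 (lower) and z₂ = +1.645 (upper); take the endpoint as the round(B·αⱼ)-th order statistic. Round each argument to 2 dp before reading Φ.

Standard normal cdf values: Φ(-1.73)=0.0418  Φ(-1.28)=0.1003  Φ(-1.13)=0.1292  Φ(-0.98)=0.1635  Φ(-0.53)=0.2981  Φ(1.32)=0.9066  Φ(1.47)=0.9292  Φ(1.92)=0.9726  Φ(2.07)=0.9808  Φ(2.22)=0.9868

(5.806, 6.397)

Lower: z₀ + z₁ = 0.319 + (-1.645) = -1.326; 1 − a(z₀+z₁) = 1 − (-0.063)(-1.326) = 0.9165; argument = 0.319 + (-1.326)/0.9165 = -1.1279 → -1.13.
α₁ = Φ(-1.13) = 0.1292; rank = round(200 × 0.1292) = 26; θ*₍26₎ = 5.806.
Upper: z₀ + z₂ = 1.964; 1 − a(z₀+z₂) = 1.1237; argument = 2.0667 → 2.07; α₂ = 0.9808; rank = 196; θ*₍196₎ = 6.397.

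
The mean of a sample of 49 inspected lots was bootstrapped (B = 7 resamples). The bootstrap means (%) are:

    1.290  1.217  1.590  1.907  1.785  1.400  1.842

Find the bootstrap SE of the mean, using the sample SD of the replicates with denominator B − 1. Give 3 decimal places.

Bootstrap SE is the standard deviation of the 7 replicate means.
Mean of replicates: (1.290 + 1.217 + 1.590 + 1.907 + 1.785 + 1.400 + 1.842) / 7 = 11.0310 / 7 = 1.5759
Sum of squared deviations: (−0.2859)² + (−0.3589)² + (+0.0141)² + (+0.3311)² + (+0.2091)² + (−0.1759)² + (+0.2661)² = 0.4658
Variance = 0.4658 / 6 = 0.0776
SE* = √0.0776

SE* = 0.279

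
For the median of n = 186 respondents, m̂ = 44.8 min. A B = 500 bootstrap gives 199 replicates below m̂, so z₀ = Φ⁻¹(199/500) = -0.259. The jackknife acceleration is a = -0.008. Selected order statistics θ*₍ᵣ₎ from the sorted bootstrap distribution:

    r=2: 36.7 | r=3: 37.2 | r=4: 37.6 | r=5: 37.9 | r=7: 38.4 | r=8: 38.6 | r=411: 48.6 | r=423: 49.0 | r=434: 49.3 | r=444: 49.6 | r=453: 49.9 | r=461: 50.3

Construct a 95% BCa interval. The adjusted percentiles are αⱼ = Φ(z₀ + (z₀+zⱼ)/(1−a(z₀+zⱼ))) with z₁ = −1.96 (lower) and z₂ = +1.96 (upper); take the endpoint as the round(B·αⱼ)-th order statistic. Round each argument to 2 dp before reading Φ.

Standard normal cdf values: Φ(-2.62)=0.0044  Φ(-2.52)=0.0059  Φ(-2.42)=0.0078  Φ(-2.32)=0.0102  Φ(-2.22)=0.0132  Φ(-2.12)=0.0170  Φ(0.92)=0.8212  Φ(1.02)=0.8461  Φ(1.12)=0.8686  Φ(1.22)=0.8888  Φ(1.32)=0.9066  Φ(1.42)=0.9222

(37.2, 50.3)

Lower: z₀ + z₁ = -0.259 + (-1.960) = -2.219; 1 − a(z₀+z₁) = 1 − (-0.008)(-2.219) = 0.9822; argument = -0.259 + (-2.219)/0.9822 = -2.5181 → -2.52.
α₁ = Φ(-2.52) = 0.0059; rank = round(500 × 0.0059) = 3; θ*₍3₎ = 37.2.
Upper: z₀ + z₂ = 1.701; 1 − a(z₀+z₂) = 1.0136; argument = 1.4192 → 1.42; α₂ = 0.9222; rank = 461; θ*₍461₎ = 50.3.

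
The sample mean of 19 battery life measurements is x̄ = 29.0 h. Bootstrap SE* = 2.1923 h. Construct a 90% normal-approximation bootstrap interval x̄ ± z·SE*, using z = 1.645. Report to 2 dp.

Margin = 1.645 × 2.1923 = 3.606
Interval: 29.0 ± 3.606

(25.39, 32.61)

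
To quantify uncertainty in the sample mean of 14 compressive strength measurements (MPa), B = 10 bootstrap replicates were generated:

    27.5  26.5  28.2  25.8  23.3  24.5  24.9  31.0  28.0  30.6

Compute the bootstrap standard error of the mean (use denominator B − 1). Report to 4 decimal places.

Bootstrap SE is the standard deviation of the 10 replicate means.
Mean of replicates: (27.5 + 26.5 + 28.2 + 25.8 + 23.3 + 24.5 + 24.9 + 31.0 + 28.0 + 30.6) / 10 = 270.30000 / 10 = 27.03000
Sum of squared deviations: (+0.47000)² + (−0.53000)² + (+1.17000)² + (−1.23000)² + (−3.73000)² + (−2.53000)² + (−2.13000)² + (+3.97000)² + (+0.97000)² + (+3.57000)² = 57.68100
Variance = 57.68100 / 9 = 6.40900
SE* = √6.40900

SE* = 2.5316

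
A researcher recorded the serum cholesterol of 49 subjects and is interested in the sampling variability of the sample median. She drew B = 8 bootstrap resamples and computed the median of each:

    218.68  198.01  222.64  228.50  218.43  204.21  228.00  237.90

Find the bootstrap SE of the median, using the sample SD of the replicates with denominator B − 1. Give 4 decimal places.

SE* = 13.0880

Bootstrap SE is the standard deviation of the 8 replicate medians.
Mean of replicates: (218.68 + 198.01 + 222.64 + 228.50 + 218.43 + 204.21 + 228.00 + 237.90) / 8 = 1756.37000 / 8 = 219.54625
Sum of squared deviations: (−0.86625)² + (−21.53625)² + (+3.09375)² + (+8.95375)² + (−1.11625)² + (−15.33625)² + (+8.45375)² + (+18.35375)² = 1199.07399
Variance = 1199.07399 / 7 = 171.29628
SE* = √171.29628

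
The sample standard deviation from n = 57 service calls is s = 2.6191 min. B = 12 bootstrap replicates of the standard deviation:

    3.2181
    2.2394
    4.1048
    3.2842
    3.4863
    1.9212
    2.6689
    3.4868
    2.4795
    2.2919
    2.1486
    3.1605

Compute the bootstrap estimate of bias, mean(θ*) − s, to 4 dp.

bias = +0.2551

mean(θ*) = (3.2181 + 2.2394 + 4.1048 + 3.2842 + 3.4863 + 1.9212 + 2.6689 + 3.4868 + 2.4795 + 2.2919 + 2.1486 + 3.1605) / 12 = 2.87418
bias = 2.87418 − 2.6191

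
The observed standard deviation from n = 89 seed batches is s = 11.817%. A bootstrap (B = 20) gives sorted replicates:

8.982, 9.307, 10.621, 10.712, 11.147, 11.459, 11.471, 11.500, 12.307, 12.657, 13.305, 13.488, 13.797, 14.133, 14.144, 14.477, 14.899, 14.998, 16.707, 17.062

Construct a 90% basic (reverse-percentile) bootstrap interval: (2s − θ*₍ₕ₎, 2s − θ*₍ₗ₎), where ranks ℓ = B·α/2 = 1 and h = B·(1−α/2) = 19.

Percentile endpoints at ranks 1 and 19: θ*₍1₎ = 8.982, θ*₍19₎ = 16.707.
Basic interval reflects these around s:
  lower = 2 × 11.817 − 16.707 = 6.927
  upper = 2 × 11.817 − 8.982 = 14.652

(6.927, 14.652)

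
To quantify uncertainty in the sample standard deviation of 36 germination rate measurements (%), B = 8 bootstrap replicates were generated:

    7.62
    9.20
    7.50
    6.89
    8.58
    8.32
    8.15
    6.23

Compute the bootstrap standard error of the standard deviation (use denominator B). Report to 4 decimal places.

Bootstrap SE is the standard deviation of the 8 replicate standard deviations.
Mean of replicates: (7.62 + 9.20 + 7.50 + 6.89 + 8.58 + 8.32 + 8.15 + 6.23) / 8 = 62.49000 / 8 = 7.81125
Sum of squared deviations: (−0.19125)² + (+1.38875)² + (−0.31125)² + (−0.92125)² + (+0.76875)² + (+0.50875)² + (+0.33875)² + (−1.58125)² = 6.37569
Variance = 6.37569 / 8 = 0.79696
SE* = √0.79696

SE* = 0.8927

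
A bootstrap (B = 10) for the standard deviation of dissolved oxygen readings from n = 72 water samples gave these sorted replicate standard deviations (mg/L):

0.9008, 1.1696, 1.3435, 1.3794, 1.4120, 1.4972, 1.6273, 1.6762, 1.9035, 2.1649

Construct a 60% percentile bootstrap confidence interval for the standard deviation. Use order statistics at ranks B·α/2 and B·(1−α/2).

α = 0.40; lower rank = 10 × 0.200 = 2; upper rank = 10 × 0.800 = 8.
The 2nd smallest replicate is 1.1696; the 8th is 1.6762.

(1.1696, 1.6762)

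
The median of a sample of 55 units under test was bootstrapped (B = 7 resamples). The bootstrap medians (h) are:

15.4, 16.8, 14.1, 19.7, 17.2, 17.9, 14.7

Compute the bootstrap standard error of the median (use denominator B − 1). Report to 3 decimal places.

SE* = 1.957

Bootstrap SE is the standard deviation of the 7 replicate medians.
Mean of replicates: (15.4 + 16.8 + 14.1 + 19.7 + 17.2 + 17.9 + 14.7) / 7 = 115.8000 / 7 = 16.5429
Sum of squared deviations: (−1.1429)² + (+0.2571)² + (−2.4429)² + (+3.1571)² + (+0.6571)² + (+1.3571)² + (−1.8429)² = 22.9771
Variance = 22.9771 / 6 = 3.8295
SE* = √3.8295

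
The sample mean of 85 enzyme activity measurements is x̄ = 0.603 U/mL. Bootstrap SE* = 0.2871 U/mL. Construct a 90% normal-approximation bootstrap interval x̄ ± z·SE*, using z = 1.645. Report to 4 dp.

(0.1307, 1.0753)

Margin = 1.645 × 0.2871 = 0.47228
Interval: 0.603 ± 0.47228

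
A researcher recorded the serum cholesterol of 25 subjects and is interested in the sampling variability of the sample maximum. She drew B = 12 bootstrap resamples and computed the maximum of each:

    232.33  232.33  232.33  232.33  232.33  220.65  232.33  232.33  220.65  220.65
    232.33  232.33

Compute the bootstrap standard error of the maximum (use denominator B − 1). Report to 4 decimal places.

SE* = 5.2825

Bootstrap SE is the standard deviation of the 12 replicate maximums.
Mean of replicates: (232.33 + 232.33 + 232.33 + 232.33 + 232.33 + 220.65 + 232.33 + 232.33 + 220.65 + 220.65 + 232.33 + 232.33) / 12 = 2752.92000 / 12 = 229.41000
Sum of squared deviations: (+2.92000)² + (+2.92000)² + (+2.92000)² + (+2.92000)² + (+2.92000)² + (−8.76000)² + (+2.92000)² + (+2.92000)² + (−8.76000)² + (−8.76000)² + (+2.92000)² + (+2.92000)² = 306.95040
Variance = 306.95040 / 11 = 27.90458
SE* = √27.90458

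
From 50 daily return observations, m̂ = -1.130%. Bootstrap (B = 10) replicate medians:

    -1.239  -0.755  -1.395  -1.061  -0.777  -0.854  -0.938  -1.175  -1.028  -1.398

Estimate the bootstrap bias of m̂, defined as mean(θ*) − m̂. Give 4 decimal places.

bias = +0.0680

mean(θ*) = ((-1.239) + (-0.755) + (-1.395) + (-1.061) + (-0.777) + (-0.854) + (-0.938) + (-1.175) + (-1.028) + (-1.398)) / 10 = -1.06200
bias = -1.06200 − -1.130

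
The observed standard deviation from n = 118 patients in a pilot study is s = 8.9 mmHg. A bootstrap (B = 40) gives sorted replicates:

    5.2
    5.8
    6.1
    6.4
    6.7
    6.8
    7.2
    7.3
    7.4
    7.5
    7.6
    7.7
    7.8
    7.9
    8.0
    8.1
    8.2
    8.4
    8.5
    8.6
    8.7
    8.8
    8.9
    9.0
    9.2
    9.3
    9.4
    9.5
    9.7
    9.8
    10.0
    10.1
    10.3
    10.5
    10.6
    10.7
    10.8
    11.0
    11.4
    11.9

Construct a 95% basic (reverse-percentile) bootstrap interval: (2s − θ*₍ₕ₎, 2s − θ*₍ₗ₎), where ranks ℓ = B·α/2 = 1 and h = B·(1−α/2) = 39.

Percentile endpoints at ranks 1 and 39: θ*₍1₎ = 5.2, θ*₍39₎ = 11.4.
Basic interval reflects these around s:
  lower = 2 × 8.9 − 11.4 = 6.4
  upper = 2 × 8.9 − 5.2 = 12.6

(6.4, 12.6)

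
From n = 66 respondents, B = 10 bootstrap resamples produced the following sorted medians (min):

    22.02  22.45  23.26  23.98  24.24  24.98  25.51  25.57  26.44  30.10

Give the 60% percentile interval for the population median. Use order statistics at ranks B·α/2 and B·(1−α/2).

α = 0.40; lower rank = 10 × 0.200 = 2; upper rank = 10 × 0.800 = 8.
The 2nd smallest replicate is 22.45; the 8th is 25.57.

(22.45, 25.57)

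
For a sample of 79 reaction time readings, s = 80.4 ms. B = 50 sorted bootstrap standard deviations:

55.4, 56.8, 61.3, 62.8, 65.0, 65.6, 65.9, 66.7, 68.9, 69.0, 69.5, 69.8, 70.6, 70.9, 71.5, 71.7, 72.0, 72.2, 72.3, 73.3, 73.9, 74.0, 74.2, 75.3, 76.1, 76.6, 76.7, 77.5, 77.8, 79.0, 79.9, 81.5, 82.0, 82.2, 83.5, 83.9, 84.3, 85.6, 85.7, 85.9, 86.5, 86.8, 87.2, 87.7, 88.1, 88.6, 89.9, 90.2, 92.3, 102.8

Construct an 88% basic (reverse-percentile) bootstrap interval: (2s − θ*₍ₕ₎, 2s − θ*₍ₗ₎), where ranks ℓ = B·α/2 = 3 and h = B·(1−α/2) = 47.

Percentile endpoints at ranks 3 and 47: θ*₍3₎ = 61.3, θ*₍47₎ = 89.9.
Basic interval reflects these around s:
  lower = 2 × 80.4 − 89.9 = 70.9
  upper = 2 × 80.4 − 61.3 = 99.5

(70.9, 99.5)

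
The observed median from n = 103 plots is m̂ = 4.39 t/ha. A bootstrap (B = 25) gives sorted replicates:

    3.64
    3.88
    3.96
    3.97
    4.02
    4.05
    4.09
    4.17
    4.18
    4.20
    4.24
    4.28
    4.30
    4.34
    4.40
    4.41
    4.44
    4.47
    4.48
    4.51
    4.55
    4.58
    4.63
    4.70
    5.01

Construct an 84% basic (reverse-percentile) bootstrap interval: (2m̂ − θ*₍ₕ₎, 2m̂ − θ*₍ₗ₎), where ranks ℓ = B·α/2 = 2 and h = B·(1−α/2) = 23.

(4.15, 4.90)

Percentile endpoints at ranks 2 and 23: θ*₍2₎ = 3.88, θ*₍23₎ = 4.63.
Basic interval reflects these around m̂:
  lower = 2 × 4.39 − 4.63 = 4.15
  upper = 2 × 4.39 − 3.88 = 4.90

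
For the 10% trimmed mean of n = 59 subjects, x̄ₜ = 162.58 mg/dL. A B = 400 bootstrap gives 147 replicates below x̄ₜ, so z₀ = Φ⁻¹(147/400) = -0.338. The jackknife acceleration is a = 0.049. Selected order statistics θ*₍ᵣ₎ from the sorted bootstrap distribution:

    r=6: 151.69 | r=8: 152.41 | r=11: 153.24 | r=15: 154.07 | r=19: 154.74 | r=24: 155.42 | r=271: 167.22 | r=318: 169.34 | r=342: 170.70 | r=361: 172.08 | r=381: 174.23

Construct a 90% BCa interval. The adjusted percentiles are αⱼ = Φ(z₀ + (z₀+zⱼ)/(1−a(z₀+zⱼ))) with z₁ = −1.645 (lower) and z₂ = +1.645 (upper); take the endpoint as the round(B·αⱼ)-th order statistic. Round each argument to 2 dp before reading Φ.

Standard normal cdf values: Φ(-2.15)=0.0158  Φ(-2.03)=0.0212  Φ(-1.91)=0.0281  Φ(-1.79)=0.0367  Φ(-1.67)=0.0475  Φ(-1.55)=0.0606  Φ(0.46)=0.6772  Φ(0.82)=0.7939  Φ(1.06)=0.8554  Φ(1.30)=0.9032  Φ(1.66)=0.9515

(151.69, 170.70)

Lower: z₀ + z₁ = -0.338 + (-1.645) = -1.983; 1 − a(z₀+z₁) = 1 − (0.049)(-1.983) = 1.0972; argument = -0.338 + (-1.983)/1.0972 = -2.1454 → -2.15.
α₁ = Φ(-2.15) = 0.0158; rank = round(400 × 0.0158) = 6; θ*₍6₎ = 151.69.
Upper: z₀ + z₂ = 1.307; 1 − a(z₀+z₂) = 0.9360; argument = 1.0584 → 1.06; α₂ = 0.8554; rank = 342; θ*₍342₎ = 170.70.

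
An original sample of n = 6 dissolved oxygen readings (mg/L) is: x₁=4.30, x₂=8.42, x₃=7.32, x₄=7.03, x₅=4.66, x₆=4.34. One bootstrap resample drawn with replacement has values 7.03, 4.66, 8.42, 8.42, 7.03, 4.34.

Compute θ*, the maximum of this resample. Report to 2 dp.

θ* = 8.42

Maximum = 8.42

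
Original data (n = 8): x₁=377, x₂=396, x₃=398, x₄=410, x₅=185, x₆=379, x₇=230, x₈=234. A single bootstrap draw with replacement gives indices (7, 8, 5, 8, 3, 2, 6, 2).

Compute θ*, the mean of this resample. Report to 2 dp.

Resample values: 230, 234, 185, 234, 398, 396, 379, 396.
Mean = (230 + 234 + 185 + 234 + 398 + 396 + 379 + 396) / 8 = 2452.0 / 8 = 306.50

θ* = 306.50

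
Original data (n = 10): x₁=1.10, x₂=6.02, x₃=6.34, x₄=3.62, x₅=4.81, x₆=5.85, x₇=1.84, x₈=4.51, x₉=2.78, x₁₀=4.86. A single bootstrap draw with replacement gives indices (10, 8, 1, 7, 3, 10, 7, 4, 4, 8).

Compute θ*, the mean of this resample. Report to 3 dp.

Resample values: 4.86, 4.51, 1.10, 1.84, 6.34, 4.86, 1.84, 3.62, 3.62, 4.51.
Mean = (4.86 + 4.51 + 1.10 + 1.84 + 6.34 + 4.86 + 1.84 + 3.62 + 3.62 + 4.51) / 10 = 37.100 / 10 = 3.710

θ* = 3.710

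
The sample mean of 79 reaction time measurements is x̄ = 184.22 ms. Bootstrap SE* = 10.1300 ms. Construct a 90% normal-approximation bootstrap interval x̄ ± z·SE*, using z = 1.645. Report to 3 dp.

Margin = 1.645 × 10.1300 = 16.6639
Interval: 184.22 ± 16.6639

(167.556, 200.884)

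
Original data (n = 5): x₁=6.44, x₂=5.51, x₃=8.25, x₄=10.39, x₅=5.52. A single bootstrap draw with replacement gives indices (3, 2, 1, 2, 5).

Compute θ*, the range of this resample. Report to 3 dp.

θ* = 2.740

Resample values: 8.25, 5.51, 6.44, 5.51, 5.52.
Range = 8.25 − 5.51 = 2.740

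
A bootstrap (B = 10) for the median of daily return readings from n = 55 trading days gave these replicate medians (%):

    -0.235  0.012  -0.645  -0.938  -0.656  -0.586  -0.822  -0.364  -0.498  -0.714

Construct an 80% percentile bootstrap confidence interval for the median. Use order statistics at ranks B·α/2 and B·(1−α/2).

Sorted replicates: -0.938, -0.822, -0.714, -0.656, -0.645, -0.586, -0.498, -0.364, -0.235, 0.012
α = 0.20; lower rank = 10 × 0.100 = 1; upper rank = 10 × 0.900 = 9.
The 1st smallest replicate is -0.938; the 9th is -0.235.

(-0.938, -0.235)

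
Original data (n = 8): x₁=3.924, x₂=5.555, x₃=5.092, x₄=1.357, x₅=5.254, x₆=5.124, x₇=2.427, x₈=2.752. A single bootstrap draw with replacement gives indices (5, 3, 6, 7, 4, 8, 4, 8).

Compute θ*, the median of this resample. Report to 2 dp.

Resample values: 5.254, 5.092, 5.124, 2.427, 1.357, 2.752, 1.357, 2.752.
Sorted: 1.357, 1.357, 2.427, 2.752, 2.752, 5.092, 5.124, 5.254
Median = average of the two middle values = 2.75

θ* = 2.75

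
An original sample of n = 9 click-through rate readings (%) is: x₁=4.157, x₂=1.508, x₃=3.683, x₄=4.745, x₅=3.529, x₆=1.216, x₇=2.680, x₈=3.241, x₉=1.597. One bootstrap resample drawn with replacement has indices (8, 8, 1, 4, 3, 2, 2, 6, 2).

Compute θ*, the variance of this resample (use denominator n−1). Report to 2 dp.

θ* = 1.79

Resample values: 3.241, 3.241, 4.157, 4.745, 3.683, 1.508, 1.508, 1.216, 1.508.
Mean = 2.7563; sum of squared deviations = 14.2928
s² = 14.2928 / 8 = 1.7866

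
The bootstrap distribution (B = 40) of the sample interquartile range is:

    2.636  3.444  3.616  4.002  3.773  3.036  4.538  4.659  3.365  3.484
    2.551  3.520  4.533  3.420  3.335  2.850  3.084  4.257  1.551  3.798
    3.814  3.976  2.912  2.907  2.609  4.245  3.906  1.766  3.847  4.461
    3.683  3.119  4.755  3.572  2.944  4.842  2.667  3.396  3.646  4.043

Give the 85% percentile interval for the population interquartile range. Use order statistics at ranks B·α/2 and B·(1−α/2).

Sorted replicates: 1.551, 1.766, 2.551, 2.609, 2.636, 2.667, 2.850, 2.907, 2.912, 2.944, 3.036, 3.084, 3.119, 3.335, 3.365, 3.396, 3.420, 3.444, 3.484, 3.520, 3.572, 3.616, 3.646, 3.683, 3.773, 3.798, 3.814, 3.847, 3.906, 3.976, 4.002, 4.043, 4.245, 4.257, 4.461, 4.533, 4.538, 4.659, 4.755, 4.842
α = 0.15; lower rank = 40 × 0.075 = 3; upper rank = 40 × 0.925 = 37.
The 3rd smallest replicate is 2.551; the 37th is 4.538.

(2.551, 4.538)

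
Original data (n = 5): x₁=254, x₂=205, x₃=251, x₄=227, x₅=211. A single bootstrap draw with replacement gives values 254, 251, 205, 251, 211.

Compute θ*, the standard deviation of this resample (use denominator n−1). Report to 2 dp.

Mean = 234.4000; sum of squared deviations = 2347.2000
s² = 2347.2000 / 4 = 586.8000
s = √586.8000 = 24.22

θ* = 24.22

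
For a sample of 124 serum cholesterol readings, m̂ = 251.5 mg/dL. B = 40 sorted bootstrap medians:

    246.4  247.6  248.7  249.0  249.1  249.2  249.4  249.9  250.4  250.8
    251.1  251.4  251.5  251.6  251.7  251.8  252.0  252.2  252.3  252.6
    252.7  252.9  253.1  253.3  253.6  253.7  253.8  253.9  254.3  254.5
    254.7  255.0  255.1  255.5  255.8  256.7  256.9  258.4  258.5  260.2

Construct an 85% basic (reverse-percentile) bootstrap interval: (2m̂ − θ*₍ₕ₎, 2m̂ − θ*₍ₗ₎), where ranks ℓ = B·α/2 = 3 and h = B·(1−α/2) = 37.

(246.1, 254.3)

Percentile endpoints at ranks 3 and 37: θ*₍3₎ = 248.7, θ*₍37₎ = 256.9.
Basic interval reflects these around m̂:
  lower = 2 × 251.5 − 256.9 = 246.1
  upper = 2 × 251.5 − 248.7 = 254.3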